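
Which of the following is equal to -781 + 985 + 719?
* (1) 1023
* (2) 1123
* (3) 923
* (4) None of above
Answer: 3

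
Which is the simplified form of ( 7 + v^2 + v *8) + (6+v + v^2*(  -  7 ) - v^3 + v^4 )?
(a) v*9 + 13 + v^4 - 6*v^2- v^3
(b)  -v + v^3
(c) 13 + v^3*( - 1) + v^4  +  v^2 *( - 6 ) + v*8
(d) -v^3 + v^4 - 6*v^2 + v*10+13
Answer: a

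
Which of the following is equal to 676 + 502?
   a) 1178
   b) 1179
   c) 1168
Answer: a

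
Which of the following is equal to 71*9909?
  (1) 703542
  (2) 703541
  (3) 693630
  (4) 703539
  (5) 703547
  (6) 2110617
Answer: 4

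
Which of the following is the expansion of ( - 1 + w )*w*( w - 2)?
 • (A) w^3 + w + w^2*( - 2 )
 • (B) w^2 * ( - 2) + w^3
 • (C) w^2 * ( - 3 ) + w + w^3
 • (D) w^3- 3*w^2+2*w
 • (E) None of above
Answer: D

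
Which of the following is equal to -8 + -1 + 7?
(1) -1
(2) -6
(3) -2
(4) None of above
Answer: 3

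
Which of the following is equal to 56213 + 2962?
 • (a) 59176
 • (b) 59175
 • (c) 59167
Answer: b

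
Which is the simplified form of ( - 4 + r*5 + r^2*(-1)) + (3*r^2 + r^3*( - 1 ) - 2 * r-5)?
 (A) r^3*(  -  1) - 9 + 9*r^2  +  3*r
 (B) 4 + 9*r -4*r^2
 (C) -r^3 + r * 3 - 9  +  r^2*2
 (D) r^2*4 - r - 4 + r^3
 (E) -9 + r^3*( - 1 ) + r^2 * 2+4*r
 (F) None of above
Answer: C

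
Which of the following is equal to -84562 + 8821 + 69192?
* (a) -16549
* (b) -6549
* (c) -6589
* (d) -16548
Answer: b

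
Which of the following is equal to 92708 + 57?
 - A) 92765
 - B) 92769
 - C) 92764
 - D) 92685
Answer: A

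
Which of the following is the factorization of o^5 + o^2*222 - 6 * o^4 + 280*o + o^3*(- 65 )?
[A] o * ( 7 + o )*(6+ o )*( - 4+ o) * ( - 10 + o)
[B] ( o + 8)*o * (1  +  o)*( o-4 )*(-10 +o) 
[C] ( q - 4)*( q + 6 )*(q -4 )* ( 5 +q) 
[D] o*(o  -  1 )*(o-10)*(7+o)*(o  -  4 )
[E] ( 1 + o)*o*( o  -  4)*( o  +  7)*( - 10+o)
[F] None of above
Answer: E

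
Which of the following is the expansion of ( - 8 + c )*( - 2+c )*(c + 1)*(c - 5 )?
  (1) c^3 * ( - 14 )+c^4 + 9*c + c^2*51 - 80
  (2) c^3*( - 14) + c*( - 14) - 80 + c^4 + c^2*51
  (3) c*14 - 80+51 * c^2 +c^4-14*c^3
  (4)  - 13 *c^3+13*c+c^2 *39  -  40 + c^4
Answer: 2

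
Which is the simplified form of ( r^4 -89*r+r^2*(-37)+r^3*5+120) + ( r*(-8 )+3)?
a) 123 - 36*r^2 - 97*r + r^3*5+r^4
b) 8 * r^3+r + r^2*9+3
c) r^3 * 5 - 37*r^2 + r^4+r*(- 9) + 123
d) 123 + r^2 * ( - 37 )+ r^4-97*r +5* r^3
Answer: d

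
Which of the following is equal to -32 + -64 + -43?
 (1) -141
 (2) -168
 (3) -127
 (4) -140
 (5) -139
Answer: 5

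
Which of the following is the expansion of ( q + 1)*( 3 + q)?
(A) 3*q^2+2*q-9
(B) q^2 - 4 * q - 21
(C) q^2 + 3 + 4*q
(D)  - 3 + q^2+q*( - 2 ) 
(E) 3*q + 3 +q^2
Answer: C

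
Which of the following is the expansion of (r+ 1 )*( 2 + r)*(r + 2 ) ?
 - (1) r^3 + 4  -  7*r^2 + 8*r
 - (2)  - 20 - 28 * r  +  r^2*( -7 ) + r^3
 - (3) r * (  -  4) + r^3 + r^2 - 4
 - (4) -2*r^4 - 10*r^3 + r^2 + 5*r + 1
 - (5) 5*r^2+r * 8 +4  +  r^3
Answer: 5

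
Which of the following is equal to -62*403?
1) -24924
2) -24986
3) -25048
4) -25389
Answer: 2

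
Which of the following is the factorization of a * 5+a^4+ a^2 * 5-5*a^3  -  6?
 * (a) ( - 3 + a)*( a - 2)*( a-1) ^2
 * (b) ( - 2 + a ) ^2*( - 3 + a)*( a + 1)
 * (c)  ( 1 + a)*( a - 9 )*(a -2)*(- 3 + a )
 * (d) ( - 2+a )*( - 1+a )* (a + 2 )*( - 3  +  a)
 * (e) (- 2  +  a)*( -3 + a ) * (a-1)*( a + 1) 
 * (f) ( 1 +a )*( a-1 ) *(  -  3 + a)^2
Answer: e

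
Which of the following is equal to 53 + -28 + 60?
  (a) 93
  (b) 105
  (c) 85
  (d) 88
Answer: c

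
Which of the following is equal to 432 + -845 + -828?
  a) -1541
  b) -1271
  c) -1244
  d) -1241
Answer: d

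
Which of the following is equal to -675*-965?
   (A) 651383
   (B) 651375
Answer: B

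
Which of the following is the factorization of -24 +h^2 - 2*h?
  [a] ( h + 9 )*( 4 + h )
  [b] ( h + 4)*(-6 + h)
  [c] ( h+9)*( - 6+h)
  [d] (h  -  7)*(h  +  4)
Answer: b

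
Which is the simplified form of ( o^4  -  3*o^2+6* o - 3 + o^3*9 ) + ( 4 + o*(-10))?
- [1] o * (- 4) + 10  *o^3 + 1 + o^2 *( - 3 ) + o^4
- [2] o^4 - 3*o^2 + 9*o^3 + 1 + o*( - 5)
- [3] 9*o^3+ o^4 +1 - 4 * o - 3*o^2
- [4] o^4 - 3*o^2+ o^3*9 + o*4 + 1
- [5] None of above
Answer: 3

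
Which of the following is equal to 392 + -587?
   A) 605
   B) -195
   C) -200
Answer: B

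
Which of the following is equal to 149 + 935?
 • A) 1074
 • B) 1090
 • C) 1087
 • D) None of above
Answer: D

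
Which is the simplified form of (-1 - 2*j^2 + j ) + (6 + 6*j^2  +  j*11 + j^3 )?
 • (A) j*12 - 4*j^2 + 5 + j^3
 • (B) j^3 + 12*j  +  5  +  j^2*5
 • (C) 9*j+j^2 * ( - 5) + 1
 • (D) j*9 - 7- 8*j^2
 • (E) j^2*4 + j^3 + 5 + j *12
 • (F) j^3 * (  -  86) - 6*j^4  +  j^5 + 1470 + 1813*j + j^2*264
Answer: E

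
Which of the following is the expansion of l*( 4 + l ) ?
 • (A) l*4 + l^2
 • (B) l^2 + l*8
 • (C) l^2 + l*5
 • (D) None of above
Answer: A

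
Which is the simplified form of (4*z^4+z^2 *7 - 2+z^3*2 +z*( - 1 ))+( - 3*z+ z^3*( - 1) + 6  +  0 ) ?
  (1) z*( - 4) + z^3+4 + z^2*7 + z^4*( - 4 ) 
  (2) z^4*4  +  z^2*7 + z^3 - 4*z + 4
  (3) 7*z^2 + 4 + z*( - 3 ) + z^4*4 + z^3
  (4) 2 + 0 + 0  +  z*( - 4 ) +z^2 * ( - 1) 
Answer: 2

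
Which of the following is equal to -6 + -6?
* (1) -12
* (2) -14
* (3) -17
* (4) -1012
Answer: 1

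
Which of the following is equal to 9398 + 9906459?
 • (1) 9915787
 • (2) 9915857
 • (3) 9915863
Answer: 2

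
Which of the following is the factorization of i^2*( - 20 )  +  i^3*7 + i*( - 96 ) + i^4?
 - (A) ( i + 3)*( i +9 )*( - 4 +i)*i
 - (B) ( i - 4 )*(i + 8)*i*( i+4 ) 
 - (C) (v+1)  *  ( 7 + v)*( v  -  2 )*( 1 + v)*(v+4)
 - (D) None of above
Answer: D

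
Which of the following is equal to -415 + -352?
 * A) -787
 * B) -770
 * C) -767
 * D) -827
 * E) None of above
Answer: C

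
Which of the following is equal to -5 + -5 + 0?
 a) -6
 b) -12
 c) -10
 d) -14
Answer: c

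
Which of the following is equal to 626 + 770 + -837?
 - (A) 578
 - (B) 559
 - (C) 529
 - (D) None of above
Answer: B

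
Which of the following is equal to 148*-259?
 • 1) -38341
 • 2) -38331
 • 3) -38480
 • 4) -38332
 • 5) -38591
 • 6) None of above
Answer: 4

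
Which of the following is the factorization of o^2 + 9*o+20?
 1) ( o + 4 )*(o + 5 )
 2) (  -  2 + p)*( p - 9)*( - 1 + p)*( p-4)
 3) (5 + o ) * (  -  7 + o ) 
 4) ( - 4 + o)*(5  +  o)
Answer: 1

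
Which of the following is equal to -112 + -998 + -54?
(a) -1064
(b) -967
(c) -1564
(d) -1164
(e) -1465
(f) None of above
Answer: d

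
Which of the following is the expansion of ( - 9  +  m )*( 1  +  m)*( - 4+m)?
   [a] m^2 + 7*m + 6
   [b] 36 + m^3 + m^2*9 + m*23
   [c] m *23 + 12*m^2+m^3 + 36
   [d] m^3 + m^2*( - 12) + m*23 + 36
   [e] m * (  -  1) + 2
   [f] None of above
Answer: d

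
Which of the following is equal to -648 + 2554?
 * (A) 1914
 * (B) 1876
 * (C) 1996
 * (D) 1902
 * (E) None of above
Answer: E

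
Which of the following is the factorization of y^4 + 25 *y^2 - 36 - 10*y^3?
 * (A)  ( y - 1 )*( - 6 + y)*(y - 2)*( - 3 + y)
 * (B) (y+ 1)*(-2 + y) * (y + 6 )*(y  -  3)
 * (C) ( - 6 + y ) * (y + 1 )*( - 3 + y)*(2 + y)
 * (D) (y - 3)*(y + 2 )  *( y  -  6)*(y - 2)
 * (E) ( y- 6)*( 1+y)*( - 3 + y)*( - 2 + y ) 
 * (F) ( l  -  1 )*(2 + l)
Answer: E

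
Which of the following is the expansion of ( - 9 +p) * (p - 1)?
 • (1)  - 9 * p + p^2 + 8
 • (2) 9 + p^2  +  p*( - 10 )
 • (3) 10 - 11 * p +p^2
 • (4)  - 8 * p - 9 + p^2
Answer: 2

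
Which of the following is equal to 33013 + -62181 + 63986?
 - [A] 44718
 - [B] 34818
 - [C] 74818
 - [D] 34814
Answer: B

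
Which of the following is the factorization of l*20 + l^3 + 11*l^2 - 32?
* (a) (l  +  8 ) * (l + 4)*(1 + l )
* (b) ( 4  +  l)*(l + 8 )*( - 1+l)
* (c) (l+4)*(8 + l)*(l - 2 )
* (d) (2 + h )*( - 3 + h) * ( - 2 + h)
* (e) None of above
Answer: b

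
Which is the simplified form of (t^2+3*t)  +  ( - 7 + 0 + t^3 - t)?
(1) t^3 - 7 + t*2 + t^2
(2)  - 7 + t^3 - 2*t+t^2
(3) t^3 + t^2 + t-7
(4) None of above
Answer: 1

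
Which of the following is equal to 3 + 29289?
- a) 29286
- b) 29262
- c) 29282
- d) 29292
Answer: d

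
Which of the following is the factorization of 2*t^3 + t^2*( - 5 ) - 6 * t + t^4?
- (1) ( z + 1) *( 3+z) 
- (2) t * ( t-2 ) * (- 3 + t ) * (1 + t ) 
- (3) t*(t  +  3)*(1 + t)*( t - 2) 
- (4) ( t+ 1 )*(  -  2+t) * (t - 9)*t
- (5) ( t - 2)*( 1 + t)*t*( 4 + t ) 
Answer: 3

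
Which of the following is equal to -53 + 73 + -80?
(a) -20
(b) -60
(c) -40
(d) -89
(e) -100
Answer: b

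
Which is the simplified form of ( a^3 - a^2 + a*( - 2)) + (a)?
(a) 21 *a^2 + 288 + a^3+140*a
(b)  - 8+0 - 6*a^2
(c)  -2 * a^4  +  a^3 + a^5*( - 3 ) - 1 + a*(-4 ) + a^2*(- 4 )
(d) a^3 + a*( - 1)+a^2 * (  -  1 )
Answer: d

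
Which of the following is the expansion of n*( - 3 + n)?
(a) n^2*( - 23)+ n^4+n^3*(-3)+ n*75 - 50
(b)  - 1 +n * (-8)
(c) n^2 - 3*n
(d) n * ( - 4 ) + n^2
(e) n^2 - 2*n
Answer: c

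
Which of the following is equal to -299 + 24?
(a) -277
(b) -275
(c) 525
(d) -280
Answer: b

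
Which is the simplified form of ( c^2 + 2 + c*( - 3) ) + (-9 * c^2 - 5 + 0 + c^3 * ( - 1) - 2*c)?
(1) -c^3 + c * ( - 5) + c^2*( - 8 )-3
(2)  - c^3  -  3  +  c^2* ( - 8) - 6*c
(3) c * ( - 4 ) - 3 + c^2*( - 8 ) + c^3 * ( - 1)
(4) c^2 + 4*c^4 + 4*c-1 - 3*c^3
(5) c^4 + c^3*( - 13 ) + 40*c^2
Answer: 1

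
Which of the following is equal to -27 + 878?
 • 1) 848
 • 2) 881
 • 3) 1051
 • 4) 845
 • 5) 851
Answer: 5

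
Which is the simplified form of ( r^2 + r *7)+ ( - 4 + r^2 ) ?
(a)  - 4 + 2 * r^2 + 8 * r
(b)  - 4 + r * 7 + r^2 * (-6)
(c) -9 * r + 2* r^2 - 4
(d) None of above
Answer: d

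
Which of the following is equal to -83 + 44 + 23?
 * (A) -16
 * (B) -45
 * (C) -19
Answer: A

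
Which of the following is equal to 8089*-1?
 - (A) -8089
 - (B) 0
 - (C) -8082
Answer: A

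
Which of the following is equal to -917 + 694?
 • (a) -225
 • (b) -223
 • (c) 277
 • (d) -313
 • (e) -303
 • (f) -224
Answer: b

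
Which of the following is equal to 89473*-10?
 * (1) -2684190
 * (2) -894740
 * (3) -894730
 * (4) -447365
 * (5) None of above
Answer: 3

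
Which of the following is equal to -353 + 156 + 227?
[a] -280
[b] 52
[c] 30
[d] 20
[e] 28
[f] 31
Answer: c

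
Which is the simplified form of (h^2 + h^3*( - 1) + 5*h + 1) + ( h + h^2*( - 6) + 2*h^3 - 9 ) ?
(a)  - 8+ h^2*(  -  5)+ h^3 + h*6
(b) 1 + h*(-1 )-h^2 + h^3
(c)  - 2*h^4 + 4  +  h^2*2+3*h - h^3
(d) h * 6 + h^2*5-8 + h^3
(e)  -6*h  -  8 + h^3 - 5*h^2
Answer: a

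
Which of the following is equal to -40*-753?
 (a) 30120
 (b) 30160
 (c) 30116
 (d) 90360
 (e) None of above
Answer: a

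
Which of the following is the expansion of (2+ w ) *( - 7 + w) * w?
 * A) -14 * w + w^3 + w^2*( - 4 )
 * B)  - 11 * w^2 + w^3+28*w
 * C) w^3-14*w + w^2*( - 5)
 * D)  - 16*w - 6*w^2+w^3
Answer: C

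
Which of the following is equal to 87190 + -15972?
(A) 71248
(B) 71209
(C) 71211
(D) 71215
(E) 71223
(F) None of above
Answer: F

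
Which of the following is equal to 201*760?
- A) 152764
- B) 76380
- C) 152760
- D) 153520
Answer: C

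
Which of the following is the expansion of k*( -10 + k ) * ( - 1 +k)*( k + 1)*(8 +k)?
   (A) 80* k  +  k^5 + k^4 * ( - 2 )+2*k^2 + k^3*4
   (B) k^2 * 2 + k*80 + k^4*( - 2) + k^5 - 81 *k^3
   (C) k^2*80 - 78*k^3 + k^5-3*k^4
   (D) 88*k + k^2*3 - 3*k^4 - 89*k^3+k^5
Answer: B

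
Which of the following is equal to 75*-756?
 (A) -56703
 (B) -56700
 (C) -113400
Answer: B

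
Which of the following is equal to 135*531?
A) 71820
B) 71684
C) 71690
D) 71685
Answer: D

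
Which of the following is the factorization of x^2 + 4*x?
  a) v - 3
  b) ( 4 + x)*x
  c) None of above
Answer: b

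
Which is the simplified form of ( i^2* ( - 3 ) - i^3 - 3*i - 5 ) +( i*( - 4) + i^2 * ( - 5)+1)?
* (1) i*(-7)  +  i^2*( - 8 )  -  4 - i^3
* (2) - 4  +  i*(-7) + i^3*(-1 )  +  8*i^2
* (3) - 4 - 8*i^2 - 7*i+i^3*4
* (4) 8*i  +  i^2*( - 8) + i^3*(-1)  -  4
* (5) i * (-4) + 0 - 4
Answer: 1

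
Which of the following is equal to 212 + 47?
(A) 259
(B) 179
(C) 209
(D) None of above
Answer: A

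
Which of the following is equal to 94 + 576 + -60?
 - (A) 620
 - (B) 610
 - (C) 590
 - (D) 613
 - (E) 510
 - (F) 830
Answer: B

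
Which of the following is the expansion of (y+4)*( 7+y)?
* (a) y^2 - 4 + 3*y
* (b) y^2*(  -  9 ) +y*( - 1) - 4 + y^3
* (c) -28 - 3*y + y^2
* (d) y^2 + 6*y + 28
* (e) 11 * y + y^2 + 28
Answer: e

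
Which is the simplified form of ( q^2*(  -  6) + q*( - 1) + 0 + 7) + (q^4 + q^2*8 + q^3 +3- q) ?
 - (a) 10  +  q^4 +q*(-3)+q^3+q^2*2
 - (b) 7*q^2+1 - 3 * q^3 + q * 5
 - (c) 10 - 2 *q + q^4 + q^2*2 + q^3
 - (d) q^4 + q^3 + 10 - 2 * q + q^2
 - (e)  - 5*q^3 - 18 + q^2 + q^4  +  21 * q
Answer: c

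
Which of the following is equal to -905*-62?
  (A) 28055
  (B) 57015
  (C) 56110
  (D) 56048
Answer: C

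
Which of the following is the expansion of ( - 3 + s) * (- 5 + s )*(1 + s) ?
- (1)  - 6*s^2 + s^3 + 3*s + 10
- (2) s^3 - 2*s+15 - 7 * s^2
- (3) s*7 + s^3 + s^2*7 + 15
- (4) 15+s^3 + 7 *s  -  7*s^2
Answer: 4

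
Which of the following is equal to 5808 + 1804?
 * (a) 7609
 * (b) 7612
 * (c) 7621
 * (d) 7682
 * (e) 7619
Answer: b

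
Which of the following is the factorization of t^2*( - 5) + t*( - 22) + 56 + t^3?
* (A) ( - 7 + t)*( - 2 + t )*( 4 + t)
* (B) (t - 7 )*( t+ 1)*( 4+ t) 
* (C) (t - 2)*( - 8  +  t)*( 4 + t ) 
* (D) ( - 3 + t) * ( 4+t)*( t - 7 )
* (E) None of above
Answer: A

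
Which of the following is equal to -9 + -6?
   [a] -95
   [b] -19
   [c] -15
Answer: c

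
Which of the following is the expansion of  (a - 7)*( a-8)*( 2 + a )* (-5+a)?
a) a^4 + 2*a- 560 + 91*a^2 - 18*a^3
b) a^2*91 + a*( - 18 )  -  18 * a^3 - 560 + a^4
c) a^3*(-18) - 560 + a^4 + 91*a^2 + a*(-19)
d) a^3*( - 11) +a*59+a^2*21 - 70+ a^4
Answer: b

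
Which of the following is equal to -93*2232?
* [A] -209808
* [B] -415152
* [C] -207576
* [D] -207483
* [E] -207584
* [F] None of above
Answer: C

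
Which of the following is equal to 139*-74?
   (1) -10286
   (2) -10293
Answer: 1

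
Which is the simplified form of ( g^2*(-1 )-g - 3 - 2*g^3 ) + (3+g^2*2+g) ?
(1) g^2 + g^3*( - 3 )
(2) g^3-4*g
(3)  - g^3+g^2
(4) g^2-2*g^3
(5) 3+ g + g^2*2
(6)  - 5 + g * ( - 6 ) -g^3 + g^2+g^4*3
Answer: 4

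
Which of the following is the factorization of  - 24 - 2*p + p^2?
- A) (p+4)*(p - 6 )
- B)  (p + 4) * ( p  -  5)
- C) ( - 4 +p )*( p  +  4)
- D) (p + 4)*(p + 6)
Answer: A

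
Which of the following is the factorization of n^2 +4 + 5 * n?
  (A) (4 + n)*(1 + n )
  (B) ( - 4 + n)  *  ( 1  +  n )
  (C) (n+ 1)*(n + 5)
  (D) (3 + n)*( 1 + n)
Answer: A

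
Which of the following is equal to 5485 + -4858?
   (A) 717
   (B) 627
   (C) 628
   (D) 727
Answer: B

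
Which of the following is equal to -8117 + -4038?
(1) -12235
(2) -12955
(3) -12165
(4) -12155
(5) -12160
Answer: 4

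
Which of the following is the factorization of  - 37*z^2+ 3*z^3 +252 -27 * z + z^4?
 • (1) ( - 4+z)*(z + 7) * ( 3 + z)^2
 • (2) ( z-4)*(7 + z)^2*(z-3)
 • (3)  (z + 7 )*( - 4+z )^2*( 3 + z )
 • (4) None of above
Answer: 4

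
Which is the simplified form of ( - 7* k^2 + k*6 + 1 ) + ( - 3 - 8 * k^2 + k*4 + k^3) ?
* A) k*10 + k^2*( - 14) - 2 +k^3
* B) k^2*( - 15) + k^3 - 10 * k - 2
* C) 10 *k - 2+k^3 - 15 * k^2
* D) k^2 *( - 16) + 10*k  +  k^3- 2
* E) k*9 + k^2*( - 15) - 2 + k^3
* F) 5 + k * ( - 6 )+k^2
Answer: C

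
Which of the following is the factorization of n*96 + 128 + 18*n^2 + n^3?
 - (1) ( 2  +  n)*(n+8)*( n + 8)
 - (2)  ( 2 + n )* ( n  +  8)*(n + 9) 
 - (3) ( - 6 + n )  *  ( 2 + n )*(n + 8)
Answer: 1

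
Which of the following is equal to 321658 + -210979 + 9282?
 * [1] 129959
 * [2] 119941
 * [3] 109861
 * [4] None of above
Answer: 4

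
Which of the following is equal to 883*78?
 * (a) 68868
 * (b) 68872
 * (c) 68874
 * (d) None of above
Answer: c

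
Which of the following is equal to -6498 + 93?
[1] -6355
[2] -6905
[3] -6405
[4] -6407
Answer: 3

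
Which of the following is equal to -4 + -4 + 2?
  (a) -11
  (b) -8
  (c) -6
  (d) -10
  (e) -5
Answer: c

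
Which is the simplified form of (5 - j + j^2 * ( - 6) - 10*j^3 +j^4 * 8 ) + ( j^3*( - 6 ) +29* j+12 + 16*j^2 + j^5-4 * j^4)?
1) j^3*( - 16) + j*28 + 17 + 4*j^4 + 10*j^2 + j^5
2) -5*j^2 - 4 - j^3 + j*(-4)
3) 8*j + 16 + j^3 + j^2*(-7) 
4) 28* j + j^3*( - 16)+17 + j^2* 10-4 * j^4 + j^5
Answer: 1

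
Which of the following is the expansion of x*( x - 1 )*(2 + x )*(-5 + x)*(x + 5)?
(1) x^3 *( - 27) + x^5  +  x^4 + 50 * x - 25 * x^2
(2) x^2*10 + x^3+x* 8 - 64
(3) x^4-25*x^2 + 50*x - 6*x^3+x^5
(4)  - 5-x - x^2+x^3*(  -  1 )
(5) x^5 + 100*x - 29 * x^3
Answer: 1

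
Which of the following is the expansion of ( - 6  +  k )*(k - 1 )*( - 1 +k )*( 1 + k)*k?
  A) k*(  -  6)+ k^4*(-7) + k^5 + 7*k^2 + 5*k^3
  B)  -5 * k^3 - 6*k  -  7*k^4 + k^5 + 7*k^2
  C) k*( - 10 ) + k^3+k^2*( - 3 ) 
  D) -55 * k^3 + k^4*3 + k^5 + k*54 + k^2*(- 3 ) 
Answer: A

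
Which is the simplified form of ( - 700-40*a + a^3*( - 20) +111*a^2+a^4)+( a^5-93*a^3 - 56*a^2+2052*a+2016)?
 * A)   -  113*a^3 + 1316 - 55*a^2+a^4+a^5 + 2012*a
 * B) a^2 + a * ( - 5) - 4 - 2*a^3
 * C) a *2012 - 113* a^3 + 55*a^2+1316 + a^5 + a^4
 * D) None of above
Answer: C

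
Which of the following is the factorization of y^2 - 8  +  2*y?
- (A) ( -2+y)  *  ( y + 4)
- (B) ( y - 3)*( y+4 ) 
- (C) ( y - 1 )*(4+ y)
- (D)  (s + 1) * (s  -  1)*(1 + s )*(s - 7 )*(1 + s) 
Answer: A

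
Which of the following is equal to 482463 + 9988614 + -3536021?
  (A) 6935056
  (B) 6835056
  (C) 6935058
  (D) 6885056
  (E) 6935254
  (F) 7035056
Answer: A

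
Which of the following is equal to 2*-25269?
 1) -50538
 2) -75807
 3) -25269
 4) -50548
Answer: 1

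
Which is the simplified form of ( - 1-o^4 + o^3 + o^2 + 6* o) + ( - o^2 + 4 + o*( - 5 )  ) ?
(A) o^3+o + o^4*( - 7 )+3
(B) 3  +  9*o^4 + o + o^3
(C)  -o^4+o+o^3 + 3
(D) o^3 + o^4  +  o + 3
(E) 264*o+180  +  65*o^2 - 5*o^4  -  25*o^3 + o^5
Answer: C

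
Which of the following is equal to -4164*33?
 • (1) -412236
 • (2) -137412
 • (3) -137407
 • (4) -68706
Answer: 2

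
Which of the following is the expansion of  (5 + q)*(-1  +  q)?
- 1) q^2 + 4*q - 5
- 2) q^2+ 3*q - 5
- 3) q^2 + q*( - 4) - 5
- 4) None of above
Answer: 1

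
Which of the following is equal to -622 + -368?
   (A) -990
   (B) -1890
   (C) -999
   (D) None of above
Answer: A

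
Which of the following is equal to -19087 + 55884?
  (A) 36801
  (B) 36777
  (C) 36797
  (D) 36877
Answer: C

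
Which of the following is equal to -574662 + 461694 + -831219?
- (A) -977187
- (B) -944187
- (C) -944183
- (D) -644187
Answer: B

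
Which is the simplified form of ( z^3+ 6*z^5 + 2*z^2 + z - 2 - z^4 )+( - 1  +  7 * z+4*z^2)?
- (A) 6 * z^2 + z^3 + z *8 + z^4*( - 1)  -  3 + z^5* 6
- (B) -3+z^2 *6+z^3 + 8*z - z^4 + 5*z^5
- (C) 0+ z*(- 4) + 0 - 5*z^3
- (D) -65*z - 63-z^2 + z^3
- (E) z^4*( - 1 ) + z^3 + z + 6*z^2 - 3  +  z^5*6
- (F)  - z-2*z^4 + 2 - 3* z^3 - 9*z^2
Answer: A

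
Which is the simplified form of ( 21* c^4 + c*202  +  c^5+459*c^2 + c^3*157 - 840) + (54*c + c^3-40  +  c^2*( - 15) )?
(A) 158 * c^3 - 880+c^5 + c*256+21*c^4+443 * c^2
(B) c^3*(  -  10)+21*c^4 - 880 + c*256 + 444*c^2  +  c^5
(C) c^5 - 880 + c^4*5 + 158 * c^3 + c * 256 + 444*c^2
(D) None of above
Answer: D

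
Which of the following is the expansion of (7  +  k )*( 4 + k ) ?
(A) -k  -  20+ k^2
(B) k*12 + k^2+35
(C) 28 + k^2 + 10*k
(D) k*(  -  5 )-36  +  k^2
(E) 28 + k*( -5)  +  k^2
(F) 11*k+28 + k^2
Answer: F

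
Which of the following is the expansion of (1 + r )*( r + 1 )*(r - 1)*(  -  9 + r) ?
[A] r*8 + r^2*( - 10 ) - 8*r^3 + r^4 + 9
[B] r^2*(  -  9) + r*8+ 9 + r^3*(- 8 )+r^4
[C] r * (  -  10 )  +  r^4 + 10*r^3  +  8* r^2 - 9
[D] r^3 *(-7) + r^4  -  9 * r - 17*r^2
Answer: A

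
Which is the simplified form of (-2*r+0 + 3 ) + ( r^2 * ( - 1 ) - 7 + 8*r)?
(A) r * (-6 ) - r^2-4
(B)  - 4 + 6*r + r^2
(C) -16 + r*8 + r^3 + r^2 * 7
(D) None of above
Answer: D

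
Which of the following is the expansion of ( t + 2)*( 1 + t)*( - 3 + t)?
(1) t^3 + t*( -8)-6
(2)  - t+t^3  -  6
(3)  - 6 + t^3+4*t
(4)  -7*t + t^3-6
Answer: 4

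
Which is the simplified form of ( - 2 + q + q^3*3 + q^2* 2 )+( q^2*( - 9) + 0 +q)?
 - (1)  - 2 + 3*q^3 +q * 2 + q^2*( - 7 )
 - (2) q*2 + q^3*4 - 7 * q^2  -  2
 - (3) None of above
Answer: 1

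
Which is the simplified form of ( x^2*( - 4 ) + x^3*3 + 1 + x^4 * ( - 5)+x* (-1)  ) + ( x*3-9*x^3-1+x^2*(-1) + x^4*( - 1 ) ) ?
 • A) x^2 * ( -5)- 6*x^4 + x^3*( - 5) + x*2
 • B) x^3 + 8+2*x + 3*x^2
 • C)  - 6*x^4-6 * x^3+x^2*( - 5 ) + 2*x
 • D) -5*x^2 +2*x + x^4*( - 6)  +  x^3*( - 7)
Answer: C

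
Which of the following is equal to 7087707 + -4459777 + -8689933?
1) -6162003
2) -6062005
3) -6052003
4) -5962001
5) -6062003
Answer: 5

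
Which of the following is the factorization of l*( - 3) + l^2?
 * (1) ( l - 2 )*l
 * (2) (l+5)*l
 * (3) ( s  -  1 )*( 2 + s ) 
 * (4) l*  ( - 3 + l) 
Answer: 4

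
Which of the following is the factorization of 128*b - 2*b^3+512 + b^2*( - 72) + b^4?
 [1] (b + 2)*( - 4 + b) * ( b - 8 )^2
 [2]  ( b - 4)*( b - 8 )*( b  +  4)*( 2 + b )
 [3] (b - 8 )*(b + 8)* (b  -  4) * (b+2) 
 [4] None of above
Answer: 3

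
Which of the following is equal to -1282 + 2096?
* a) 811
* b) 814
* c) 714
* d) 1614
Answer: b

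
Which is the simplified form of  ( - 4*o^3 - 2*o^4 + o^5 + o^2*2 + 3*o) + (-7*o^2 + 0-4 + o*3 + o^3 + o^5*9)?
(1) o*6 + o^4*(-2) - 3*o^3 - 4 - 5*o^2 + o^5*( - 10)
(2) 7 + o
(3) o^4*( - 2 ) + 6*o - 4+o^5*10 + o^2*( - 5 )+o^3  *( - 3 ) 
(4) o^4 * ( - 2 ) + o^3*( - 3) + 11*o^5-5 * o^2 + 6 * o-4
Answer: 3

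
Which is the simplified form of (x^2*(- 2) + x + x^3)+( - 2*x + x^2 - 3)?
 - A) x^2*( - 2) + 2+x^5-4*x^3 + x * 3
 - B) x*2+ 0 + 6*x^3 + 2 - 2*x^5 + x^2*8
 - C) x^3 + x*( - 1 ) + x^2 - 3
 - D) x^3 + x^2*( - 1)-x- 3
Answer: D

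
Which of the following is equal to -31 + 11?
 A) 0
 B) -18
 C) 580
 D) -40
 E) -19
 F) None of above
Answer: F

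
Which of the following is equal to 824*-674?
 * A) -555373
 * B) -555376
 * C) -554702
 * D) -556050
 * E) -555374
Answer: B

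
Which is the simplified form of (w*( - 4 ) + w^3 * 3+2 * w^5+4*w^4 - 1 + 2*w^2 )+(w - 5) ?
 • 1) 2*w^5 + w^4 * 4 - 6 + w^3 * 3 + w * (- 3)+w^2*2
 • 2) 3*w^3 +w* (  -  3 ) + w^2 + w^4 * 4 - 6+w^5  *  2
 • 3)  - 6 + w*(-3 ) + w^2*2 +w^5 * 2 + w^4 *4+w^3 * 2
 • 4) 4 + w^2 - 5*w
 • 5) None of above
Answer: 1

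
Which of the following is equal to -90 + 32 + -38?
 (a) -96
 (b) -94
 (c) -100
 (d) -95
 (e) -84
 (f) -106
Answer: a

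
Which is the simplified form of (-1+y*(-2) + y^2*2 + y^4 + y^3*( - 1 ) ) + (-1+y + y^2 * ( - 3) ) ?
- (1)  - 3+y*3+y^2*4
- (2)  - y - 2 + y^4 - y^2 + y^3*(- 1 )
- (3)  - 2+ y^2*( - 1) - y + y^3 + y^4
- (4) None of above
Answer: 2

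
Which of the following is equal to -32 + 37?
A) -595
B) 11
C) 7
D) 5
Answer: D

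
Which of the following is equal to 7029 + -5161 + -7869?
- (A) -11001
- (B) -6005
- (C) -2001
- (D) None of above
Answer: D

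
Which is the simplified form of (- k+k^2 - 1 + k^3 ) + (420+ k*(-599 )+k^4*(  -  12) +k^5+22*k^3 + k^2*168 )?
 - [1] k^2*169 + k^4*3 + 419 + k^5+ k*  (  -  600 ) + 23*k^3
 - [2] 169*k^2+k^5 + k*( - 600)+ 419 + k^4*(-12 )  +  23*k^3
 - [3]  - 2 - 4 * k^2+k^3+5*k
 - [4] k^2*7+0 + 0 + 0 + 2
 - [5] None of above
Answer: 2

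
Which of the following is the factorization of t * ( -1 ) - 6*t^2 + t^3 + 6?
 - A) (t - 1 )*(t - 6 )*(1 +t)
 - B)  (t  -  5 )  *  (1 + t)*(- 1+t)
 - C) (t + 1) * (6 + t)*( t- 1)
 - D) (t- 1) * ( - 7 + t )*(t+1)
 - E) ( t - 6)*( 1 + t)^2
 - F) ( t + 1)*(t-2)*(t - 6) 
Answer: A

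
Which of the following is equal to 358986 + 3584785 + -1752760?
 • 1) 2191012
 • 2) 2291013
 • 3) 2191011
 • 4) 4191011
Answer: 3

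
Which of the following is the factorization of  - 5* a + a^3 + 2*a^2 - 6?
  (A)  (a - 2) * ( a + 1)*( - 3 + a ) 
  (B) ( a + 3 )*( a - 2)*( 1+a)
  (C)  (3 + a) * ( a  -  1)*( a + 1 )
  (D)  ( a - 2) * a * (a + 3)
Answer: B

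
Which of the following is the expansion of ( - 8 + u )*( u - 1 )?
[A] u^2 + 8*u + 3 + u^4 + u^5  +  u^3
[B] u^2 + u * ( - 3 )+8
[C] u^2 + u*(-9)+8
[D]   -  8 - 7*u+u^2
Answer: C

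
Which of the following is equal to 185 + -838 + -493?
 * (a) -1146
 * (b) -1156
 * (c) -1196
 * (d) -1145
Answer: a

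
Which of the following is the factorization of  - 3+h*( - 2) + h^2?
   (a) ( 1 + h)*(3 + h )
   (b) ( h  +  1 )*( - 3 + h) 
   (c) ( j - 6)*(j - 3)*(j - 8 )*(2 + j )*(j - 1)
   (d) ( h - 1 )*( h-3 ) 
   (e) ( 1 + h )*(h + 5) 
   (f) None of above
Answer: b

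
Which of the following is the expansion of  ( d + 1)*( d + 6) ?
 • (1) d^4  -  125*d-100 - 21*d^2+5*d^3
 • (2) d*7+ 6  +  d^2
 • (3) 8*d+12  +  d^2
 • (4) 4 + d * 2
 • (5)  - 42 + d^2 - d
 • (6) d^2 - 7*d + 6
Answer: 2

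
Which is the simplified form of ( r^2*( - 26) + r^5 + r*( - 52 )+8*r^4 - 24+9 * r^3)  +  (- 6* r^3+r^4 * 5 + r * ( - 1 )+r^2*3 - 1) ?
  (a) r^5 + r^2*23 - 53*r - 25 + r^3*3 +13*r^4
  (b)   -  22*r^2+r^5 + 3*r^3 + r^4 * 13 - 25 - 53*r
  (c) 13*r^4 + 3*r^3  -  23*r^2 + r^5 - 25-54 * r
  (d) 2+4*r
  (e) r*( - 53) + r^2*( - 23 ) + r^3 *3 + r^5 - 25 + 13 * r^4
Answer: e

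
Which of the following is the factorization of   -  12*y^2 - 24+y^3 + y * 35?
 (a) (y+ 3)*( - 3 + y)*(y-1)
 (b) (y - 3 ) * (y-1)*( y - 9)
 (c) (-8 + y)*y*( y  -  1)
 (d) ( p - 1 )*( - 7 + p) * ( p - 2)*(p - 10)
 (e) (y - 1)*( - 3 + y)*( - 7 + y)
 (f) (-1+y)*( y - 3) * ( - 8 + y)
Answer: f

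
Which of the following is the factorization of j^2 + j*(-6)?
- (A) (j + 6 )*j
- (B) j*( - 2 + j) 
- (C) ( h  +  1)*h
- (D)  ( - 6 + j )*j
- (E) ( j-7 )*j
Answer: D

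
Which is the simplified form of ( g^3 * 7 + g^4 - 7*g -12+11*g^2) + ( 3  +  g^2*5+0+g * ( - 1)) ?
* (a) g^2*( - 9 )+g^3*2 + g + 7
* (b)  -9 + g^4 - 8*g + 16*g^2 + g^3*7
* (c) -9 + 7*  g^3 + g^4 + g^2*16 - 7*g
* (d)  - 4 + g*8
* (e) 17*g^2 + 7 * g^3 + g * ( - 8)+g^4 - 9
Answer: b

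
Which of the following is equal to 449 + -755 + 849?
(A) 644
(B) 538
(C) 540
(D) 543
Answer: D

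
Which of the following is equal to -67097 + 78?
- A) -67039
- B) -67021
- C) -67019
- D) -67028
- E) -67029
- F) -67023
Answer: C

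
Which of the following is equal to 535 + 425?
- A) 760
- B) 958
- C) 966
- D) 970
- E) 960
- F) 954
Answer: E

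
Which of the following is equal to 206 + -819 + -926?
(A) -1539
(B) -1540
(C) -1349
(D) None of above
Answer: A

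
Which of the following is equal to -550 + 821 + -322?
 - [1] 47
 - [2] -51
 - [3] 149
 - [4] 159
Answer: 2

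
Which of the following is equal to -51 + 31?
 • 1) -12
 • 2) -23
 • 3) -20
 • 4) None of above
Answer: 3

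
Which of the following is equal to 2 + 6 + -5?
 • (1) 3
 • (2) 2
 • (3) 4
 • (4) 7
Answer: 1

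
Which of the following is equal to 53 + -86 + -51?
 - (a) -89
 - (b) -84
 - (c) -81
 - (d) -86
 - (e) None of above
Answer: b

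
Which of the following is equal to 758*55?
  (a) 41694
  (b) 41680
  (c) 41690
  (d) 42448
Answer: c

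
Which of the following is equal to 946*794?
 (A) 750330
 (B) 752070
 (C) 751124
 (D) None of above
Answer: C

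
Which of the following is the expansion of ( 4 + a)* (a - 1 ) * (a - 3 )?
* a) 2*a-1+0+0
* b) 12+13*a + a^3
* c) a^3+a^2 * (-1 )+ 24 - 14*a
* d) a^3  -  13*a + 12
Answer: d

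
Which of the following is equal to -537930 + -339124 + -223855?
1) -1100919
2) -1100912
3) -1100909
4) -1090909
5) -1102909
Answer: 3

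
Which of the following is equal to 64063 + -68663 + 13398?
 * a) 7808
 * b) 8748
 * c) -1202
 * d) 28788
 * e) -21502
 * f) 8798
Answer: f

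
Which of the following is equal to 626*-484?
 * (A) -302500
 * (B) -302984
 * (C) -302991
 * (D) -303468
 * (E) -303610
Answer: B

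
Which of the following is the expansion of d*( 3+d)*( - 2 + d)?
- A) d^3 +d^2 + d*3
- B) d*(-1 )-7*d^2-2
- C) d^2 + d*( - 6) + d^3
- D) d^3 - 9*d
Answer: C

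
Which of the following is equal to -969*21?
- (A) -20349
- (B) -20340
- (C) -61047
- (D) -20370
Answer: A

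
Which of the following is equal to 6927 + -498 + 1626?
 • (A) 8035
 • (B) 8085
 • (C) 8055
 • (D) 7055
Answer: C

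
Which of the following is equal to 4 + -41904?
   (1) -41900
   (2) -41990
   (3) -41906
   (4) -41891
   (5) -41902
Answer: 1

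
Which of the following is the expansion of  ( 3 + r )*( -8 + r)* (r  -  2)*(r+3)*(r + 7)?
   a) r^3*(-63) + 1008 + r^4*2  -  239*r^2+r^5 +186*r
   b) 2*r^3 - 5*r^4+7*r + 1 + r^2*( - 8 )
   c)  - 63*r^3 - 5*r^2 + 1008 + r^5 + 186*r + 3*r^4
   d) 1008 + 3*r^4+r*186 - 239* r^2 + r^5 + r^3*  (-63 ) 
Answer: d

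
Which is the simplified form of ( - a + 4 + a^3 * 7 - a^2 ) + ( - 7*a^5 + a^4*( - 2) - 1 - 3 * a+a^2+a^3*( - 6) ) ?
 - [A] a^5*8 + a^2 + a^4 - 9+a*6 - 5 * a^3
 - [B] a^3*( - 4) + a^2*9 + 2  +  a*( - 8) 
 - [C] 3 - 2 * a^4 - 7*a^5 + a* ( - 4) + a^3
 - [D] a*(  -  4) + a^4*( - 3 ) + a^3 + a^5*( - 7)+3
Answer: C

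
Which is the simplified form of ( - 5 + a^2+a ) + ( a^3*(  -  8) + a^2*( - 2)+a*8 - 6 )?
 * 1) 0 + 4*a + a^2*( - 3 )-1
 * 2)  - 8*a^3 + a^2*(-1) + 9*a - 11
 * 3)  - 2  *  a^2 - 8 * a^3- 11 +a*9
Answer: 2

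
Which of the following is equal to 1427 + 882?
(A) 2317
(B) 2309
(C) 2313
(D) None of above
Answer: B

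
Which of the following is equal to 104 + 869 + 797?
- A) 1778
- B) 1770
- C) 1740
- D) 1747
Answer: B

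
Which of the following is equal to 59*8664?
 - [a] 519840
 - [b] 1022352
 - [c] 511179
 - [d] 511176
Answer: d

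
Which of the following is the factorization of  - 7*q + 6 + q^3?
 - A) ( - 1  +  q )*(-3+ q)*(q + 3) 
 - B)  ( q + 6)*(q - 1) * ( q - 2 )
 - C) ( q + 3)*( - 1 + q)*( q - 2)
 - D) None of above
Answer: C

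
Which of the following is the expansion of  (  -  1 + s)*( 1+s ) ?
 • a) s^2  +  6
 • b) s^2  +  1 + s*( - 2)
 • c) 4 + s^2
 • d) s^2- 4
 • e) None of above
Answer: e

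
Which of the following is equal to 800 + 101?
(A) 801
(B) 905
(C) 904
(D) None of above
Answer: D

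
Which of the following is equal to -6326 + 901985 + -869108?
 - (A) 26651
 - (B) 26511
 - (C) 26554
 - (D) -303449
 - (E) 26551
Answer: E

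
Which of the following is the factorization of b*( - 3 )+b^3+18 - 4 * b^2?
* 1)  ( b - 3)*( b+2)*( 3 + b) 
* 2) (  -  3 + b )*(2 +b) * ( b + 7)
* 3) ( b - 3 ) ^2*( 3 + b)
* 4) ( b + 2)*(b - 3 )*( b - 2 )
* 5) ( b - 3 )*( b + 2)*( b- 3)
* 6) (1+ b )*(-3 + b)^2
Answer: 5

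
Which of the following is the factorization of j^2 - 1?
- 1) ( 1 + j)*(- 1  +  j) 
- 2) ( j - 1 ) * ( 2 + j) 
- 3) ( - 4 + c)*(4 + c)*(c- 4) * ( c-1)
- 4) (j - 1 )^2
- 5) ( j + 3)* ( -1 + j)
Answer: 1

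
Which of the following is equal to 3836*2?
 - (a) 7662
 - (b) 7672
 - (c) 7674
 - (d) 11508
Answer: b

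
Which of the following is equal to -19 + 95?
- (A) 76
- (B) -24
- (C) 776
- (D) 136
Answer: A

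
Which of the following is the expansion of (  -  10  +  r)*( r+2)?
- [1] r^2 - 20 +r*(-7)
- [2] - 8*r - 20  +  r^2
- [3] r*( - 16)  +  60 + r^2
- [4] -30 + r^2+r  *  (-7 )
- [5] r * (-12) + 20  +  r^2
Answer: 2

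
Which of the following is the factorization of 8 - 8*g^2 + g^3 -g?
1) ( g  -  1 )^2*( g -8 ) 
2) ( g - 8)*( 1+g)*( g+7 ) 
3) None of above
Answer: 3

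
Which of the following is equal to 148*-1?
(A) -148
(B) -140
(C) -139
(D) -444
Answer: A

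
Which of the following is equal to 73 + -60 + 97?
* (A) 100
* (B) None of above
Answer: B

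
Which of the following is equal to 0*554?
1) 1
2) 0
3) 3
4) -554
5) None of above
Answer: 2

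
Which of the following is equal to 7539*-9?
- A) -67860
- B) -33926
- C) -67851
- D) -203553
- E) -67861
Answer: C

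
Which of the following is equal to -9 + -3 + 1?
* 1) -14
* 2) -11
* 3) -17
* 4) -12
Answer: 2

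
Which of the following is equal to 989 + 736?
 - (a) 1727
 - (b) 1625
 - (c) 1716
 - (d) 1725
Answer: d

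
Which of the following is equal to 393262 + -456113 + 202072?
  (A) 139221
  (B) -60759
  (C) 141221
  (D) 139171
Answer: A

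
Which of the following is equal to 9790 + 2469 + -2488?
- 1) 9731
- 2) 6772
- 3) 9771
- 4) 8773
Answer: 3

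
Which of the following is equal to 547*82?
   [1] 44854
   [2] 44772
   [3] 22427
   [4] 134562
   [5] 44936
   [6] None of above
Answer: 1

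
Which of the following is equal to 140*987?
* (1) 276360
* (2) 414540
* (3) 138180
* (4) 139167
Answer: 3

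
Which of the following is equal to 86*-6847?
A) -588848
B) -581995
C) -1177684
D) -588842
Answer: D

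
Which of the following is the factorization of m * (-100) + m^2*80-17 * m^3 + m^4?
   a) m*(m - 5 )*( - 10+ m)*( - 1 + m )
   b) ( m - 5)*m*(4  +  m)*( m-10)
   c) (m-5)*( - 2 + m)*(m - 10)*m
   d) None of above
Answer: c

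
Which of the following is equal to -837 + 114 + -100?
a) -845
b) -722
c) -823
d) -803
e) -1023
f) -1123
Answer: c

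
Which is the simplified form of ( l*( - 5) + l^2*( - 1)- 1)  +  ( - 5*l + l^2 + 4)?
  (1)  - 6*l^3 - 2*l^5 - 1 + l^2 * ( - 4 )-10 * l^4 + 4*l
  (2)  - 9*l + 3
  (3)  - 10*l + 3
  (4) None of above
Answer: 3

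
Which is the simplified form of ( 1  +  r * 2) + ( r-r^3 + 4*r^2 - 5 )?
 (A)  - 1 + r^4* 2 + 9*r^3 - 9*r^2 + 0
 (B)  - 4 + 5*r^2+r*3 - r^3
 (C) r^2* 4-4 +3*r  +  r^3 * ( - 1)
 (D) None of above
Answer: C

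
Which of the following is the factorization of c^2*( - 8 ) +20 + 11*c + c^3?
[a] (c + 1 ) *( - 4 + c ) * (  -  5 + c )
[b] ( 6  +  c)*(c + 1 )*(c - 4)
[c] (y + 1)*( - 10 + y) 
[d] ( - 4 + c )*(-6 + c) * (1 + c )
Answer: a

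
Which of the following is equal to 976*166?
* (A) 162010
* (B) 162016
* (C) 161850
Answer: B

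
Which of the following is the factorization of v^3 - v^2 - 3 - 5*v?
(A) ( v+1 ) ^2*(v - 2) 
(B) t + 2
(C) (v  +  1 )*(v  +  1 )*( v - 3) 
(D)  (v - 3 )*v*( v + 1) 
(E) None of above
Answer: C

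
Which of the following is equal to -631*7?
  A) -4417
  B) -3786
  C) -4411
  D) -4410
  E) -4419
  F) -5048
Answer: A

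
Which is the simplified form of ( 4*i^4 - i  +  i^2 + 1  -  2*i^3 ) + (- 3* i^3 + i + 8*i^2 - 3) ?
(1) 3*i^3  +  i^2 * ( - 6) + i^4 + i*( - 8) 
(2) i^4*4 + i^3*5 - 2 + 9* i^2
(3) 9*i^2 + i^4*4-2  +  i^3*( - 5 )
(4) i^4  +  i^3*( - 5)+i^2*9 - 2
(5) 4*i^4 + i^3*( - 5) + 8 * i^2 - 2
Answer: 3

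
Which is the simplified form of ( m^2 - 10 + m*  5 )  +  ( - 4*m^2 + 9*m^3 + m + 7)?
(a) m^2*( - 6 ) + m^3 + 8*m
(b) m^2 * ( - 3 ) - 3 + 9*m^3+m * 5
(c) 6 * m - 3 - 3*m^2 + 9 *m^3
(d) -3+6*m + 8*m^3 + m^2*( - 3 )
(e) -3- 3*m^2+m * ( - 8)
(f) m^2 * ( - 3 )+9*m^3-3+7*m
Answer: c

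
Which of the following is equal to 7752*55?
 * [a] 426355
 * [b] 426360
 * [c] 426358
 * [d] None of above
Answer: b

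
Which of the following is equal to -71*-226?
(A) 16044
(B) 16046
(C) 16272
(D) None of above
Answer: B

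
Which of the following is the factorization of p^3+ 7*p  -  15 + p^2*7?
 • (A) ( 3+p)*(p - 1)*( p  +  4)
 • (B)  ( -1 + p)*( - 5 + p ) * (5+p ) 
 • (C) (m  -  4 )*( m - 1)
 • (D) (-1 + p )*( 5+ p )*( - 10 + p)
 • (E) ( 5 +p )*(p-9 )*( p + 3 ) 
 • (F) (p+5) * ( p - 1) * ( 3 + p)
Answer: F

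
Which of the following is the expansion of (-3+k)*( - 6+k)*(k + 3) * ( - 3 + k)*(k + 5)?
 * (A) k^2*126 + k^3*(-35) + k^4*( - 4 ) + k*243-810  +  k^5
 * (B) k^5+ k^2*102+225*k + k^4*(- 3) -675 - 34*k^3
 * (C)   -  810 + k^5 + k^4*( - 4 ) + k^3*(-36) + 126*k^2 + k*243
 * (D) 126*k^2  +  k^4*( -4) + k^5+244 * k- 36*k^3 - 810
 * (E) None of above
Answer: C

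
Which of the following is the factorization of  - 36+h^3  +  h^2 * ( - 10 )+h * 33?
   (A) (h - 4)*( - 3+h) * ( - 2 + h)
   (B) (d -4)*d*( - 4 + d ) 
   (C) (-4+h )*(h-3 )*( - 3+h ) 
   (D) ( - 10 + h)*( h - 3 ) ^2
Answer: C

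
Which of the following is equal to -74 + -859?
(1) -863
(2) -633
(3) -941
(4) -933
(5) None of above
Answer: 4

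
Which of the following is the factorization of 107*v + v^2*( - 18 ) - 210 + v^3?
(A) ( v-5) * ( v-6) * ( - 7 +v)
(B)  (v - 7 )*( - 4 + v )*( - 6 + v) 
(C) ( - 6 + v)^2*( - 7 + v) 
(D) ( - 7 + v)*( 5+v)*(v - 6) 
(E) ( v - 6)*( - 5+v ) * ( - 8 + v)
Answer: A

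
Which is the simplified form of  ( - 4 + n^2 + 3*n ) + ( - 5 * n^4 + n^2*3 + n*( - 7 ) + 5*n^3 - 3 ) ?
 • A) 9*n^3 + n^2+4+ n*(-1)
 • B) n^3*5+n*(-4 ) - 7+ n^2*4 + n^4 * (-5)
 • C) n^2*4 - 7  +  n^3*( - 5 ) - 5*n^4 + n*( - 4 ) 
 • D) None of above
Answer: B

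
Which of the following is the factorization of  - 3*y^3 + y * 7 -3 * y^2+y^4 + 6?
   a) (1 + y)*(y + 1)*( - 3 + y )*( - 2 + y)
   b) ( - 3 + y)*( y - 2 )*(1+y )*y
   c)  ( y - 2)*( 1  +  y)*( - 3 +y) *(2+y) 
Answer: a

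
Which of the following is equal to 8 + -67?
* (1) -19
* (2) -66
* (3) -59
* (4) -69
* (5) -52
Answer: 3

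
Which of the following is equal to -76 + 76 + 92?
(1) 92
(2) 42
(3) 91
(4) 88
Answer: 1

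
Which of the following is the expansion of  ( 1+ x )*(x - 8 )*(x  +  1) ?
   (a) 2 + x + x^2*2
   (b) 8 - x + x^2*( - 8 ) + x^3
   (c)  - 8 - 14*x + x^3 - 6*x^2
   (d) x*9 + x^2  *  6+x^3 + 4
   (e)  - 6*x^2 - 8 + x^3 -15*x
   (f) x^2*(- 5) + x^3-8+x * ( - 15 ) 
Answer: e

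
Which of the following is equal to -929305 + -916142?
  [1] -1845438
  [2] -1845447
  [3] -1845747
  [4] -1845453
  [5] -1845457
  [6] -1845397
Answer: 2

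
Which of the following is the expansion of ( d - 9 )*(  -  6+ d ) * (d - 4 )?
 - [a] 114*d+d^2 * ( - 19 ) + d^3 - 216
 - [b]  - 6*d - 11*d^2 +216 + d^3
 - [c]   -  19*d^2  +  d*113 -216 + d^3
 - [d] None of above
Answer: a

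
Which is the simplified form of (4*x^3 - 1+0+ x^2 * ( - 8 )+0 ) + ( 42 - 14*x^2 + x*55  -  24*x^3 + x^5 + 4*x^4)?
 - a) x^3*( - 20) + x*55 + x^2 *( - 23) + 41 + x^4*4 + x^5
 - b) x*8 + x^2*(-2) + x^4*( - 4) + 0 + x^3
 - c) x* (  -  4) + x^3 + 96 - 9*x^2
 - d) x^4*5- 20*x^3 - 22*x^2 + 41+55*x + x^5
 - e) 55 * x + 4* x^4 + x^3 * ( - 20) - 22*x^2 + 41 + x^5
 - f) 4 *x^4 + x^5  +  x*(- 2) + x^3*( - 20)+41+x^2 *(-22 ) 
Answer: e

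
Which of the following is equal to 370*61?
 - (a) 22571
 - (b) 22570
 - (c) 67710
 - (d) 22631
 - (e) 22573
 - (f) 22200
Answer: b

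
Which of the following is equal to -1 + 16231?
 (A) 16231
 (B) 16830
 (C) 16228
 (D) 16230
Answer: D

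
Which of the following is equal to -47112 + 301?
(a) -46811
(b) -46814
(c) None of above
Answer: a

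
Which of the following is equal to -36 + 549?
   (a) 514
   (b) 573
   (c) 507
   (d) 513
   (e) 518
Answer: d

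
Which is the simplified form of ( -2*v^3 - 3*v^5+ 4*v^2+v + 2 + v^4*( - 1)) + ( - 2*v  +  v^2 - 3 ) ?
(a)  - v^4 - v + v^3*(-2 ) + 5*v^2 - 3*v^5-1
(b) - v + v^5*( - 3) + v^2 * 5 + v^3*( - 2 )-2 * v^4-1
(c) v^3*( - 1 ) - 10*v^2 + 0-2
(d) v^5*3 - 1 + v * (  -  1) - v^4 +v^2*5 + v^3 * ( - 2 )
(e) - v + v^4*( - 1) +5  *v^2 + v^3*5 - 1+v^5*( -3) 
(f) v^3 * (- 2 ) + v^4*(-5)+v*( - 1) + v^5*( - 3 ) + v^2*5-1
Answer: a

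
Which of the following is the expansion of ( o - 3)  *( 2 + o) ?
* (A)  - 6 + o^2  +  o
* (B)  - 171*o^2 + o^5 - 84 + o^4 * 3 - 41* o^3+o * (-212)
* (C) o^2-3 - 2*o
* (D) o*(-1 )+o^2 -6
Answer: D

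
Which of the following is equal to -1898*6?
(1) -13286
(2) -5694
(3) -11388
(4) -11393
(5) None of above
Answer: 3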